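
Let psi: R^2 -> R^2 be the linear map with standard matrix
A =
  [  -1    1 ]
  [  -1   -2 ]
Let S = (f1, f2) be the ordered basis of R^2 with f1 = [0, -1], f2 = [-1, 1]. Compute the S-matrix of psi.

Let P have columns f1, f2. Then [psi]_S = P^(-1) A P.
Here det P = -1, so P^(-1) is integer; computing A P first and then P^(-1)(A P) gives [[-1, -1], [1, -2]].

[[-1, -1], [1, -2]]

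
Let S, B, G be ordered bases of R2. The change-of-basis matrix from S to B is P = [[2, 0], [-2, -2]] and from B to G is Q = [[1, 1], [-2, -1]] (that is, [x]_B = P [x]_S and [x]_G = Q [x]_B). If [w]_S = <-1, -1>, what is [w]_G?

<2, 0>

Composing the changes, [w]_G = Q P [w]_S.
Q P = [[0, -2], [-2, 2]]; applying this to <-1, -1> gives <2, 0>.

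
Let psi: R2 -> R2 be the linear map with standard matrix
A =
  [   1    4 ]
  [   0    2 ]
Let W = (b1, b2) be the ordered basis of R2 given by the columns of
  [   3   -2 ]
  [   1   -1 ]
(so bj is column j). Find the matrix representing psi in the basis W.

[[3, -2], [1, 0]]

The j-th column of [psi]_W is [psi(bj)]_W.
psi(b1) = A b1 = <7, 2> = 3b1 + b2, so column 1 is <3, 1>.
Repeating for b2 and assembling the columns gives [[3, -2], [1, 0]].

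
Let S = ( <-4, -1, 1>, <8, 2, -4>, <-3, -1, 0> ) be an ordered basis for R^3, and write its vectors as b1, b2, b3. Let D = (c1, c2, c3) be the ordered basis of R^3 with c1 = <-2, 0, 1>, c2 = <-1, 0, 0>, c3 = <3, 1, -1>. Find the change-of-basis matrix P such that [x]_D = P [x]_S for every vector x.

[[0, -2, -1], [1, 2, 2], [-1, 2, -1]]

Let M have columns bj and N have columns cj. Then for every x, N [x]_D = x = M [x]_S, so P = N^(-1) M.
Since det N = -1, N^(-1) has integer entries; multiplying gives P = [[0, -2, -1], [1, 2, 2], [-1, 2, -1]].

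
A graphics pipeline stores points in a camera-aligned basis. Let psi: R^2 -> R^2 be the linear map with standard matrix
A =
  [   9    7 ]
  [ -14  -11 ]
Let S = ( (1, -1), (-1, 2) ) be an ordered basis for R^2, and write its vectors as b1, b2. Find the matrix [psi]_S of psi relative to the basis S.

The j-th column of [psi]_S is [psi(bj)]_S.
psi(b1) = A b1 = (2, -3) = b1 - b2, so column 1 is (1, -1).
Repeating for b2 and assembling the columns gives [[1, 2], [-1, -3]].

[[1, 2], [-1, -3]]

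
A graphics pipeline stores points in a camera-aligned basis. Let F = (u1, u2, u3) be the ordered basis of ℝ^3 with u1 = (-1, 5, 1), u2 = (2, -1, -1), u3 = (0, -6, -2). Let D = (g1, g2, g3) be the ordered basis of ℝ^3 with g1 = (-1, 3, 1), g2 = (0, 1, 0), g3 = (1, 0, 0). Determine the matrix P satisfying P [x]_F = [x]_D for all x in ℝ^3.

[[1, -1, -2], [2, 2, 0], [0, 1, -2]]

Let M have columns uj and N have columns gj. Then for every x, N [x]_D = x = M [x]_F, so P = N^(-1) M.
Since det N = -1, N^(-1) has integer entries; multiplying gives P = [[1, -1, -2], [2, 2, 0], [0, 1, -2]].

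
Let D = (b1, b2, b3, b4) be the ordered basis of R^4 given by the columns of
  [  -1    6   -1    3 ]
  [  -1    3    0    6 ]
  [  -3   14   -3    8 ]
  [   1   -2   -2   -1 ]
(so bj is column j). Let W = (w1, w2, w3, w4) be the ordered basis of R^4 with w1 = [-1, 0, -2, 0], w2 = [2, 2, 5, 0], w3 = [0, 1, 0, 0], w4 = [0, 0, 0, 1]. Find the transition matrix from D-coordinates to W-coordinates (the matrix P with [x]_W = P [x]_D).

Let M have columns bj and N have columns wj. Then for every x, N [x]_W = x = M [x]_D, so P = N^(-1) M.
Since det N = 1, N^(-1) has integer entries; multiplying gives P = [[-1, -2, -1, 1], [-1, 2, -1, 2], [1, -1, 2, 2], [1, -2, -2, -1]].

[[-1, -2, -1, 1], [-1, 2, -1, 2], [1, -1, 2, 2], [1, -2, -2, -1]]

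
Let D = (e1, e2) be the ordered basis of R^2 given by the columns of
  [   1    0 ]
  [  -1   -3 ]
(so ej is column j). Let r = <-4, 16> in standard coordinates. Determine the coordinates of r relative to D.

<-4, -4>

Write r = c_1 e1 + c_2 e2 and solve for the c_i.
System: c_1 + 0c_2 = -4, -c_1 - 3c_2 = 16; solving gives c_1 = -4, c_2 = -4.
Check: -4e1 - 4e2 = <-4, 16>.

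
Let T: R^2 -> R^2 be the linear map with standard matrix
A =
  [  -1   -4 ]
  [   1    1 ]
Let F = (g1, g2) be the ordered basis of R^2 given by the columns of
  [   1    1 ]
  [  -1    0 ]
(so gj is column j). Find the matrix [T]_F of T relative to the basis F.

The j-th column of [T]_F is [T(gj)]_F.
T(g1) = A g1 = [3, 0] = 0·g1 + 3g2, so column 1 is [0, 3].
Repeating for g2 and assembling the columns gives [[0, -1], [3, 0]].

[[0, -1], [3, 0]]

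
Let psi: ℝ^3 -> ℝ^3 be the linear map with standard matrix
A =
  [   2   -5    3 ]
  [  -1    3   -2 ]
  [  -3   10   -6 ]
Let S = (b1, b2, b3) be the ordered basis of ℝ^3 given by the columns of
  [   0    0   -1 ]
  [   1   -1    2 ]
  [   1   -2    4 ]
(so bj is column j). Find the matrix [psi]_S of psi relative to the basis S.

[[-2, 0, -1], [1, 1, 0], [2, 1, 0]]

The j-th column of [psi]_S is [psi(bj)]_S.
psi(b1) = A b1 = <-2, 1, 4> = -2b1 + b2 + 2b3, so column 1 is <-2, 1, 2>.
Repeating for b2, b3 and assembling the columns gives [[-2, 0, -1], [1, 1, 0], [2, 1, 0]].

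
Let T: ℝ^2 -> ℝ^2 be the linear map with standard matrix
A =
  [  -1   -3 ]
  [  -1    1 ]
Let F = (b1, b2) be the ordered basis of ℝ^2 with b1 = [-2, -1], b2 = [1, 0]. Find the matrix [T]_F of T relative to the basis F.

Let P have columns b1, b2. Then [T]_F = P^(-1) A P.
Here det P = 1, so P^(-1) is integer; computing A P first and then P^(-1)(A P) gives [[-1, 1], [3, 1]].

[[-1, 1], [3, 1]]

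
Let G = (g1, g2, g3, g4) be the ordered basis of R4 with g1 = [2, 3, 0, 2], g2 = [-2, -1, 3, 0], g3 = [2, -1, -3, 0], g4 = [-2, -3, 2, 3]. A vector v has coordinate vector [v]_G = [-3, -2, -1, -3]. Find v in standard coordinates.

[2, 3, -9, -15]

The coordinates say v = -3g1 - 2g2 - g3 - 3g4; adding the scaled basis vectors gives [2, 3, -9, -15].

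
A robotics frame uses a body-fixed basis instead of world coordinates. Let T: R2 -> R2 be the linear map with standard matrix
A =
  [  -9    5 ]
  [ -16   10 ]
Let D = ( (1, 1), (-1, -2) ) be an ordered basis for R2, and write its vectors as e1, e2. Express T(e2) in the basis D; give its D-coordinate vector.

Column 2 of [T]_D is the D-coordinate vector of T(e2).
In standard coordinates T(e2) = A e2 = (-1, -4).
Converting to D: (-1, -4) = 2e1 + 3e2, so the coordinate vector is (2, 3).

(2, 3)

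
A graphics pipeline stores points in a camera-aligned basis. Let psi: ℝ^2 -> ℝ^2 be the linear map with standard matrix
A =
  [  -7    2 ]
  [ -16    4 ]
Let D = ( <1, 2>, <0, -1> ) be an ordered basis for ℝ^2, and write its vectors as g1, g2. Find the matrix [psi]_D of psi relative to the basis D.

[[-3, -2], [2, 0]]

With P the matrix whose columns are g1, g2, [psi]_D = P^(-1) A P.
Column by column: psi(g1) = A g1 = <-3, -8>; its D-coordinates <-3, 2> give column 1.
Continuing for each basis vector yields [psi]_D = [[-3, -2], [2, 0]].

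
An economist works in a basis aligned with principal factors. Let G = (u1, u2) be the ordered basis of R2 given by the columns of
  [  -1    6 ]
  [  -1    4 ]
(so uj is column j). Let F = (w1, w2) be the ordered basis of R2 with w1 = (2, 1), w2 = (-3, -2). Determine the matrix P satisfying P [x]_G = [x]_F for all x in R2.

Let M have columns uj and N have columns wj. Then for every x, N [x]_F = x = M [x]_G, so P = N^(-1) M.
Since det N = -1, N^(-1) has integer entries; multiplying gives P = [[1, 0], [1, -2]].

[[1, 0], [1, -2]]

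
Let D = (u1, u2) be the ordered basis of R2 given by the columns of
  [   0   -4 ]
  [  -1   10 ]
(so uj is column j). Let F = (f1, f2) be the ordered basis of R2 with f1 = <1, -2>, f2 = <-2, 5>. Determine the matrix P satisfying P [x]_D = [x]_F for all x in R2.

[[-2, 0], [-1, 2]]

Take x = uj: its D-coordinates are the j-th standard unit vector, so P e_j — column j of P — equals [uj]_F.
u1 = -2f1 - f2, giving column 1 = <-2, -1>; repeating for each j gives P = [[-2, 0], [-1, 2]].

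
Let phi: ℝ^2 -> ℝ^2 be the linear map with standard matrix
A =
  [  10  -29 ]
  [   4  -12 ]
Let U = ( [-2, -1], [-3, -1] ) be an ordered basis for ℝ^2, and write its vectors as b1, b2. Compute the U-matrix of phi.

With P the matrix whose columns are b1, b2, [phi]_U = P^(-1) A P.
Column by column: phi(b1) = A b1 = [9, 4]; its U-coordinates [-3, -1] give column 1.
Continuing for each basis vector yields [phi]_U = [[-3, -1], [-1, 1]].

[[-3, -1], [-1, 1]]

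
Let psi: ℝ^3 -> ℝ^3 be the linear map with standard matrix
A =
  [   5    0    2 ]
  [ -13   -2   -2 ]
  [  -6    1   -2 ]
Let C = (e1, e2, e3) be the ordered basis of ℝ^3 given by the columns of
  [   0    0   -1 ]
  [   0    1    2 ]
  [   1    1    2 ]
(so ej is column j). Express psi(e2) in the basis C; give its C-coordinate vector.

Column 2 of [psi]_C is the C-coordinate vector of psi(e2).
In standard coordinates psi(e2) = A e2 = [2, -4, -1].
Converting to C: [2, -4, -1] = 3e1 + 0·e2 - 2e3, so the coordinate vector is [3, 0, -2].

[3, 0, -2]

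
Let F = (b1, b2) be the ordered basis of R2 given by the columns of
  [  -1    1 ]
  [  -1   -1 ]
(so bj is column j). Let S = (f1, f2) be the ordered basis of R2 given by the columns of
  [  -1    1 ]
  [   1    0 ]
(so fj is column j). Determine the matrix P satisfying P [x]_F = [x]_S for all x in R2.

[[-1, -1], [-2, 0]]

Column j of P is [bj]_S, since P maps F-coordinates to S-coordinates.
Expressing b1 in S: b1 = -f1 - 2f2, so column 1 of P is [-1, -2].
Doing the same for each bj gives P = [[-1, -1], [-2, 0]].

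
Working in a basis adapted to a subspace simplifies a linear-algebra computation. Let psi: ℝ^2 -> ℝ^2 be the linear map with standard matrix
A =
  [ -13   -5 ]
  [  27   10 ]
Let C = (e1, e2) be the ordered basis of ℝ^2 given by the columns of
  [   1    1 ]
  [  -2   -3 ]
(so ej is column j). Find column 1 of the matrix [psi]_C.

(-2, -1)

Compute psi(e1) = A e1 = (-3, 7) in standard coordinates.
Then write this in C-coordinates: solve for y in y_1 e1 + y_2 e2 = (-3, 7).
This gives y = (-2, -1), which is column 1 of [psi]_C.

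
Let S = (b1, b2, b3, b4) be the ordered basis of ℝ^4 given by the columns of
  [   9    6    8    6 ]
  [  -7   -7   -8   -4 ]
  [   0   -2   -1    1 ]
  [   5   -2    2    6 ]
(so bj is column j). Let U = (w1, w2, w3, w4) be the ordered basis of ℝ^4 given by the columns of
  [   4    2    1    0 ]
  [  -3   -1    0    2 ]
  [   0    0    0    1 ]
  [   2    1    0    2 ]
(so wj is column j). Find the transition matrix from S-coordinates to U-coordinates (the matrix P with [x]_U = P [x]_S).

Take x = bj: its S-coordinates are the j-th standard unit vector, so P e_j — column j of P — equals [bj]_U.
b1 = 2w1 + w2 - w3 + 0·w4, giving column 1 = (2, 1, -1, 0); repeating for each j gives P = [[2, 1, 2, 2], [1, 0, 0, 0], [-1, 2, 0, -2], [0, -2, -1, 1]].

[[2, 1, 2, 2], [1, 0, 0, 0], [-1, 2, 0, -2], [0, -2, -1, 1]]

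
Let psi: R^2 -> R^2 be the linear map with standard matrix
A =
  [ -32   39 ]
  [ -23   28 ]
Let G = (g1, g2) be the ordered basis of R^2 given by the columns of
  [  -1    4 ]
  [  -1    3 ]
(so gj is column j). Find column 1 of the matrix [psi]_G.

Column 1 of [psi]_G is the G-coordinate vector of psi(g1).
In standard coordinates psi(g1) = A g1 = <-7, -5>.
Converting to G: <-7, -5> = -g1 - 2g2, so the coordinate vector is <-1, -2>.

<-1, -2>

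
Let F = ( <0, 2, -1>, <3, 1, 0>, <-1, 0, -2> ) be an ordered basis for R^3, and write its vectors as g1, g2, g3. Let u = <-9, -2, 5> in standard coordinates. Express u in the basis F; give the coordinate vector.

<1, -4, -3>

We seek scalars with c_1 g1 + ... + c_3 g3 = u; equivalently solve M c = u where the columns of M are g1, ..., g3.
Gaussian elimination on [M | u] yields c = (1, -4, -3).
Check: g1 - 4g2 - 3g3 = <-9, -2, 5>.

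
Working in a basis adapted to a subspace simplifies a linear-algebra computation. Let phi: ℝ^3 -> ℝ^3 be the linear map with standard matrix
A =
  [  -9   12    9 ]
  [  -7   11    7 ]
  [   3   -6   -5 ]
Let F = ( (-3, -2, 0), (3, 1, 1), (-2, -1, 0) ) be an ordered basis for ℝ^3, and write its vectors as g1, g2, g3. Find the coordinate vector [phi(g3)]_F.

Column 3 of [phi]_F is the F-coordinate vector of phi(g3).
In standard coordinates phi(g3) = A g3 = (6, 3, 0).
Converting to F: (6, 3, 0) = 0·g1 + 0·g2 - 3g3, so the coordinate vector is (0, 0, -3).

(0, 0, -3)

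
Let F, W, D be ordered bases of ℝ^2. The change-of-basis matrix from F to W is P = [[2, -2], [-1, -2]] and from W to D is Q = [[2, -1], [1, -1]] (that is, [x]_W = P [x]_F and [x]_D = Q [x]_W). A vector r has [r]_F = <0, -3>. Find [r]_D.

<6, 0>

Composing the changes, [r]_D = Q P [r]_F.
Q P = [[5, -2], [3, 0]]; applying this to <0, -3> gives <6, 0>.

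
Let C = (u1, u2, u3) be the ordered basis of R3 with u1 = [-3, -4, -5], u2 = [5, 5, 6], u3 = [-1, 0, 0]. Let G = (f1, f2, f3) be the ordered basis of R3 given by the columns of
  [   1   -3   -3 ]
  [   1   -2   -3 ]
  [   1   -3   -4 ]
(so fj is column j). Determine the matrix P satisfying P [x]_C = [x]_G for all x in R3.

Let M have columns uj and N have columns fj. Then for every x, N [x]_G = x = M [x]_C, so P = N^(-1) M.
Since det N = -1, N^(-1) has integer entries; multiplying gives P = [[0, 2, -1], [-1, 0, 1], [2, -1, -1]].

[[0, 2, -1], [-1, 0, 1], [2, -1, -1]]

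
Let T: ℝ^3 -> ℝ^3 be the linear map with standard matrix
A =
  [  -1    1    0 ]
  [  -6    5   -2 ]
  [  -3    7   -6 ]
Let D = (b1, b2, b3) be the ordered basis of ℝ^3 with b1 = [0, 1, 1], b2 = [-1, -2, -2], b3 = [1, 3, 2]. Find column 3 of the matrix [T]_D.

[2, -3, -1]

Compute T(b3) = A b3 = [2, 5, 6] in standard coordinates.
Then write this in D-coordinates: solve for y in y_1 b1 + ... + y_3 b3 = [2, 5, 6].
This gives y = [2, -3, -1], which is column 3 of [T]_D.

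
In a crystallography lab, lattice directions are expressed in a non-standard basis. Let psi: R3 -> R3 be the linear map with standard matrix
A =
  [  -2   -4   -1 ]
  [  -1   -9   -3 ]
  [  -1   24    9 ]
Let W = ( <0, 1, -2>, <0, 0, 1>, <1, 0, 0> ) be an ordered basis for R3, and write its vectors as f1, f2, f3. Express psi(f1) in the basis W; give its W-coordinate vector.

<-3, 0, -2>

Compute psi(f1) = A f1 = <-2, -3, 6> in standard coordinates.
Then write this in W-coordinates: solve for y in y_1 f1 + ... + y_3 f3 = <-2, -3, 6>.
This gives y = <-3, 0, -2>, which is column 1 of [psi]_W.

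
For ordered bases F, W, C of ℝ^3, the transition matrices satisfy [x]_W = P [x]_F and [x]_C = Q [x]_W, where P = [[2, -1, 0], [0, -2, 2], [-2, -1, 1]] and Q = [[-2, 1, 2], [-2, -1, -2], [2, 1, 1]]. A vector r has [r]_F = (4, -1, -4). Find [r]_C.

Apply P to get W-coordinates (9, -6, -11), then Q to get C-coordinates.
The result is [r]_C = (-46, 10, 1).

(-46, 10, 1)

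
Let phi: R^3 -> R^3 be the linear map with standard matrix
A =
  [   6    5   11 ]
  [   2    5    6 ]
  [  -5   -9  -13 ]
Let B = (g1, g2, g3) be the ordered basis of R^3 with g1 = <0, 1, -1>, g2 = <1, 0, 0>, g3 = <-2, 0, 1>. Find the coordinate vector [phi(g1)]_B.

<-1, 0, 3>

Compute phi(g1) = A g1 = <-6, -1, 4> in standard coordinates.
Then write this in B-coordinates: solve for y in y_1 g1 + ... + y_3 g3 = <-6, -1, 4>.
This gives y = <-1, 0, 3>, which is column 1 of [phi]_B.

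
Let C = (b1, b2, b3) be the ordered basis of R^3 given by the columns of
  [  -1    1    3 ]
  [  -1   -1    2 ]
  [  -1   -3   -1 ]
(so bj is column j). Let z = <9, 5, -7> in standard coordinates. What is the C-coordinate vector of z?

[z]_C is the unique c with M c = z, where M has columns b1, ..., b3.
Row-reducing the augmented matrix [M | z] gives c = (3, 0, 4).
Check: 3b1 + 0·b2 + 4b3 = <9, 5, -7>.

<3, 0, 4>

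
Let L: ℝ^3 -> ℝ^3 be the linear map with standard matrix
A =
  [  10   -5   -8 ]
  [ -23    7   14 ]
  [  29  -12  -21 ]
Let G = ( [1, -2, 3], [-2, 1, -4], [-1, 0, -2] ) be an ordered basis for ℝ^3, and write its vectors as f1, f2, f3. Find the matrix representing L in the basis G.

[[-2, 0, 1], [1, -3, -3], [0, -1, 1]]

With P the matrix whose columns are f1, ..., f3, [L]_G = P^(-1) A P.
Column by column: L(f1) = A f1 = [-4, 5, -10]; its G-coordinates [-2, 1, 0] give column 1.
Continuing for each basis vector yields [L]_G = [[-2, 0, 1], [1, -3, -3], [0, -1, 1]].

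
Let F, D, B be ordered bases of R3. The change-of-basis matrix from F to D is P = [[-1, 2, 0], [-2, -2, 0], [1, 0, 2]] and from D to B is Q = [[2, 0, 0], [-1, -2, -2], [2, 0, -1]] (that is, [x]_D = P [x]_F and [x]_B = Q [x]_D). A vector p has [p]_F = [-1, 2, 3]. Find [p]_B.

Composing the changes, [p]_B = Q P [p]_F.
Q P = [[-2, 4, 0], [3, 2, -4], [-3, 4, -2]]; applying this to [-1, 2, 3] gives [10, -11, 5].

[10, -11, 5]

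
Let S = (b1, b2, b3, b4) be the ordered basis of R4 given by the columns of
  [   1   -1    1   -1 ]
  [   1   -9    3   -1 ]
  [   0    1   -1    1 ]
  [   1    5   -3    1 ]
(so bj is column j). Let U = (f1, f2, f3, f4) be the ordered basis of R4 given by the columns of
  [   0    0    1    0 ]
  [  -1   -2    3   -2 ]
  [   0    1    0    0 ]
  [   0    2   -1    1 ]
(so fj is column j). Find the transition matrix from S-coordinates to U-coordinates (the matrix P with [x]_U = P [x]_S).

[[-2, 0, 2, 0], [0, 1, -1, 1], [1, -1, 1, -1], [2, 2, 0, -2]]

Let M have columns bj and N have columns fj. Then for every x, N [x]_U = x = M [x]_S, so P = N^(-1) M.
Since det N = -1, N^(-1) has integer entries; multiplying gives P = [[-2, 0, 2, 0], [0, 1, -1, 1], [1, -1, 1, -1], [2, 2, 0, -2]].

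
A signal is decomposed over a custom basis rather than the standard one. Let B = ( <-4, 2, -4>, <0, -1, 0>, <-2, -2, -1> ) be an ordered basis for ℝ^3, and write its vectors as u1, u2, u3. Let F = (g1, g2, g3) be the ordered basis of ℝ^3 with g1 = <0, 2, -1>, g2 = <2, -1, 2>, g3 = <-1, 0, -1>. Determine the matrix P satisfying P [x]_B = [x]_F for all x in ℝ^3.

Column j of P is [uj]_F, since P maps B-coordinates to F-coordinates.
Expressing u1 in F: u1 = 0·g1 - 2g2 + 0·g3, so column 1 of P is <0, -2, 0>.
Doing the same for each uj gives P = [[0, 0, -1], [-2, 1, 0], [0, 2, 2]].

[[0, 0, -1], [-2, 1, 0], [0, 2, 2]]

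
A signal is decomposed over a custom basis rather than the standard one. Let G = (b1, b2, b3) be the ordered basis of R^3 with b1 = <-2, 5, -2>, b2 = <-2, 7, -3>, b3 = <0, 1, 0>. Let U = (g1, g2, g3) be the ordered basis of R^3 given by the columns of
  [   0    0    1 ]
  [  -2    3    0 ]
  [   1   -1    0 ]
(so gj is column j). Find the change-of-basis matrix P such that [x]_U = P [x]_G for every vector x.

Column j of P is [bj]_U, since P maps G-coordinates to U-coordinates.
Expressing b1 in U: b1 = -g1 + g2 - 2g3, so column 1 of P is <-1, 1, -2>.
Doing the same for each bj gives P = [[-1, -2, 1], [1, 1, 1], [-2, -2, 0]].

[[-1, -2, 1], [1, 1, 1], [-2, -2, 0]]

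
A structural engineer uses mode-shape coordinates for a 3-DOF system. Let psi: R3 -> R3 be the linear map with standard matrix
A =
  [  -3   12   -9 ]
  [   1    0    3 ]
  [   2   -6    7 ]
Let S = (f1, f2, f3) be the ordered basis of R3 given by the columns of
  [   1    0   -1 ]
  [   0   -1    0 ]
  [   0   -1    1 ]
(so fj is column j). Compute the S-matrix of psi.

Let P have columns f1, ..., f3. Then [psi]_S = P^(-1) A P.
Here det P = -1, so P^(-1) is integer; computing A P first and then P^(-1)(A P) gives [[-2, -1, -3], [-1, 3, -2], [1, 2, 3]].

[[-2, -1, -3], [-1, 3, -2], [1, 2, 3]]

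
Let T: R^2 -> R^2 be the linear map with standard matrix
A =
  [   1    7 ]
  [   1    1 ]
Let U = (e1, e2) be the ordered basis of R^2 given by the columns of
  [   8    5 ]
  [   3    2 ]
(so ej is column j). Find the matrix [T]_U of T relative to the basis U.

[[3, 3], [1, -1]]

The j-th column of [T]_U is [T(ej)]_U.
T(e1) = A e1 = <29, 11> = 3e1 + e2, so column 1 is <3, 1>.
Repeating for e2 and assembling the columns gives [[3, 3], [1, -1]].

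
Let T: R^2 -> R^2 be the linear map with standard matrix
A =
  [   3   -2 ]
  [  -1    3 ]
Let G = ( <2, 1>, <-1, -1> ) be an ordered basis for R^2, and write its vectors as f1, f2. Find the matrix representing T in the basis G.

Let P have columns f1, f2. Then [T]_G = P^(-1) A P.
Here det P = -1, so P^(-1) is integer; computing A P first and then P^(-1)(A P) gives [[3, 1], [2, 3]].

[[3, 1], [2, 3]]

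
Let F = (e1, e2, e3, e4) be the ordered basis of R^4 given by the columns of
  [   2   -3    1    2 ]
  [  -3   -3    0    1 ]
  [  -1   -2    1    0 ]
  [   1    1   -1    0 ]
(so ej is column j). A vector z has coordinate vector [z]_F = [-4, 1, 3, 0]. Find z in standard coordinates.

z = M [z]_F, where M has columns e1, ..., e4.
Carrying out the matrix-vector product, z = [-8, 9, 5, -6].

[-8, 9, 5, -6]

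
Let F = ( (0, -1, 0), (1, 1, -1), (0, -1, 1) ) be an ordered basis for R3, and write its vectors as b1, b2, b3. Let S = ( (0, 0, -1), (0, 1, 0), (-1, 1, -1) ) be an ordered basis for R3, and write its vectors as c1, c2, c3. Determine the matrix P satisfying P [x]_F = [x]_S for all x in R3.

[[0, 2, -1], [-1, 2, -1], [0, -1, 0]]

Let M have columns bj and N have columns cj. Then for every x, N [x]_S = x = M [x]_F, so P = N^(-1) M.
Since det N = -1, N^(-1) has integer entries; multiplying gives P = [[0, 2, -1], [-1, 2, -1], [0, -1, 0]].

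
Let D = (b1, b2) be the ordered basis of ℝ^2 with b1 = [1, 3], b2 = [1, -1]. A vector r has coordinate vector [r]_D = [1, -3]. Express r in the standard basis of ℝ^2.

[-2, 6]

r = M [r]_D, where M has columns b1, b2.
Carrying out the matrix-vector product, r = [-2, 6].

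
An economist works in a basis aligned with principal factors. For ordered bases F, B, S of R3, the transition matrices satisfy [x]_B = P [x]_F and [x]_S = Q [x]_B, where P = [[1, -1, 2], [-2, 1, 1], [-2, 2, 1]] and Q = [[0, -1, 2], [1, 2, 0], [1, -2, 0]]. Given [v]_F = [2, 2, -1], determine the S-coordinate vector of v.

[1, -8, 4]

Composing the changes, [v]_S = Q P [v]_F.
Q P = [[-2, 3, 1], [-3, 1, 4], [5, -3, 0]]; applying this to [2, 2, -1] gives [1, -8, 4].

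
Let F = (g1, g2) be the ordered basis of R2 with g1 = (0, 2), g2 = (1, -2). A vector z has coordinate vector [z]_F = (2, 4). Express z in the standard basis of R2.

z = M [z]_F, where M has columns g1, g2.
Carrying out the matrix-vector product, z = (4, -4).

(4, -4)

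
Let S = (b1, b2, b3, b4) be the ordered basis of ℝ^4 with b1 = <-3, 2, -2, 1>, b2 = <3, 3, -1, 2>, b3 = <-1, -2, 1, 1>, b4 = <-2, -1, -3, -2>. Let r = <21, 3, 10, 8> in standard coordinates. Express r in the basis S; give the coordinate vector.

Write r = c_1 b1 + ... + c_4 b4 and solve for the c_i.
Row-reducing the augmented matrix [M | r] gives c = (-3, 3, 1, -2).
Check: -3b1 + 3b2 + b3 - 2b4 = <21, 3, 10, 8>.

<-3, 3, 1, -2>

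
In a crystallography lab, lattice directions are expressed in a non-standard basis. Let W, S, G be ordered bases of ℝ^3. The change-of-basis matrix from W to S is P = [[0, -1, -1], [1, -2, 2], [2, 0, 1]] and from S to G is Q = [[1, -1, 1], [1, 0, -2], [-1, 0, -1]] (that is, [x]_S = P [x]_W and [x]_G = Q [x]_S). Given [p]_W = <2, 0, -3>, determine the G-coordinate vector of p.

<8, 1, -4>

First [p]_S = P [p]_W = <3, -4, 1>.
Then [p]_G = Q [p]_S = <8, 1, -4>.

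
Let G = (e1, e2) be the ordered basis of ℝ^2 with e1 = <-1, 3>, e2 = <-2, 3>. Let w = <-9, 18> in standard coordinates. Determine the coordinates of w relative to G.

We seek scalars with c_1 e1 + c_2 e2 = w; equivalently solve M c = w where the columns of M are e1, e2.
System: -c_1 - 2c_2 = -9, 3c_1 + 3c_2 = 18; solving gives c_1 = 3, c_2 = 3.
Check: 3e1 + 3e2 = <-9, 18>.

<3, 3>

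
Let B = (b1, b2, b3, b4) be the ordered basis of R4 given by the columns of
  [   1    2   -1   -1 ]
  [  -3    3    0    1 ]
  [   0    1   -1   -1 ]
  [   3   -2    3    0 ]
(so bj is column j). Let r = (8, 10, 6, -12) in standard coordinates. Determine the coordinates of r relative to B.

Write r = c_1 b1 + ... + c_4 b4 and solve for the c_i.
Gaussian elimination on [M | r] yields c = (-1, 3, -1, -2).
Check: -b1 + 3b2 - b3 - 2b4 = (8, 10, 6, -12).

(-1, 3, -1, -2)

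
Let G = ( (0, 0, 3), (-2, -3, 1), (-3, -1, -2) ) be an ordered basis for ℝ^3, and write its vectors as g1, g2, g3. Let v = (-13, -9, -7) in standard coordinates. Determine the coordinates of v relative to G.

We seek scalars with c_1 g1 + ... + c_3 g3 = v; equivalently solve M c = v where the columns of M are g1, ..., g3.
Solving this 3x3 system gives c = (-1, 2, 3).
Check: -g1 + 2g2 + 3g3 = (-13, -9, -7).

(-1, 2, 3)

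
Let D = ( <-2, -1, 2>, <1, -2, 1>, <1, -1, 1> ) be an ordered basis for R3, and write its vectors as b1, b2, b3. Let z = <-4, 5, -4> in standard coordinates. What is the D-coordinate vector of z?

We seek scalars with c_1 b1 + ... + c_3 b3 = z; equivalently solve M c = z where the columns of M are b1, ..., b3.
Solving this 3x3 system gives c = (0, -1, -3).
Check: 0·b1 - b2 - 3b3 = <-4, 5, -4>.

<0, -1, -3>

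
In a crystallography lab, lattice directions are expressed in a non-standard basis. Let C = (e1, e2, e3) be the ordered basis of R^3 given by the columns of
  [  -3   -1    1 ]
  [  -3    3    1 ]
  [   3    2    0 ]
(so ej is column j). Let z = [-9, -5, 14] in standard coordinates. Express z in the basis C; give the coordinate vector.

Write z = c_1 e1 + ... + c_3 e3 and solve for the c_i.
Gaussian elimination on [M | z] yields c = (4, 1, 4).
Check: 4e1 + e2 + 4e3 = [-9, -5, 14].

[4, 1, 4]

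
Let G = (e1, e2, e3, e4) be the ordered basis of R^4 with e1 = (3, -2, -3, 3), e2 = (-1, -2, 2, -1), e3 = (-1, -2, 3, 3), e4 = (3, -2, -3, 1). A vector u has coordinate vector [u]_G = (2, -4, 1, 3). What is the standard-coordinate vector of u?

(18, -4, -20, 16)

The coordinates say u = 2e1 - 4e2 + e3 + 3e4; adding the scaled basis vectors gives (18, -4, -20, 16).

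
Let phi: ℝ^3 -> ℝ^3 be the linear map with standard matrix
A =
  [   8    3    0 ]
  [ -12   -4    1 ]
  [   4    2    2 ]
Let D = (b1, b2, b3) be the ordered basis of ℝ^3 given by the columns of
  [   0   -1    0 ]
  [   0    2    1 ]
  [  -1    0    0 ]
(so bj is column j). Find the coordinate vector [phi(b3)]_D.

Column 3 of [phi]_D is the D-coordinate vector of phi(b3).
In standard coordinates phi(b3) = A b3 = [3, -4, 2].
Converting to D: [3, -4, 2] = -2b1 - 3b2 + 2b3, so the coordinate vector is [-2, -3, 2].

[-2, -3, 2]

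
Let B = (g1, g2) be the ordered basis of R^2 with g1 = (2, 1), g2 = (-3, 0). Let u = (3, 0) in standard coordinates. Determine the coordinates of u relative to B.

Write u = c_1 g1 + c_2 g2 and solve for the c_i.
System: 2c_1 - 3c_2 = 3, c_1 + 0c_2 = 0; solving gives c_1 = 0, c_2 = -1.
Check: 0·g1 - g2 = (3, 0).

(0, -1)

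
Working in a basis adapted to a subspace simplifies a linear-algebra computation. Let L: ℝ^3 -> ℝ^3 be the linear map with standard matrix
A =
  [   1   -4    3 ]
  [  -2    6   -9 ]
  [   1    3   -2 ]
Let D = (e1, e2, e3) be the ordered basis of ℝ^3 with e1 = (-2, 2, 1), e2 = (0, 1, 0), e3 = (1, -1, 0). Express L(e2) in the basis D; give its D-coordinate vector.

Column 2 of [L]_D is the D-coordinate vector of L(e2).
In standard coordinates L(e2) = A e2 = (-4, 6, 3).
Converting to D: (-4, 6, 3) = 3e1 + 2e2 + 2e3, so the coordinate vector is (3, 2, 2).

(3, 2, 2)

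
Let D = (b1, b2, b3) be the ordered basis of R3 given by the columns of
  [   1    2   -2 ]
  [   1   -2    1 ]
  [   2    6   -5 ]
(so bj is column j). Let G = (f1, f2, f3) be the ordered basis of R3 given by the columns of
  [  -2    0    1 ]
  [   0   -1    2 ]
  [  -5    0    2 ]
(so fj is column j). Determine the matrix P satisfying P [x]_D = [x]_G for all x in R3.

[[0, -2, 1], [1, -2, -1], [1, -2, 0]]

Take x = bj: its D-coordinates are the j-th standard unit vector, so P e_j — column j of P — equals [bj]_G.
b1 = 0·f1 + f2 + f3, giving column 1 = <0, 1, 1>; repeating for each j gives P = [[0, -2, 1], [1, -2, -1], [1, -2, 0]].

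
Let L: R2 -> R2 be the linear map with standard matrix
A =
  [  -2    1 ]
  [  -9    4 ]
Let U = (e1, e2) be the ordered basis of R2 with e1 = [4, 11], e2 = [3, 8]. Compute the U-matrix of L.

[[0, -1], [1, 2]]

The j-th column of [L]_U is [L(ej)]_U.
L(e1) = A e1 = [3, 8] = 0·e1 + e2, so column 1 is [0, 1].
Repeating for e2 and assembling the columns gives [[0, -1], [1, 2]].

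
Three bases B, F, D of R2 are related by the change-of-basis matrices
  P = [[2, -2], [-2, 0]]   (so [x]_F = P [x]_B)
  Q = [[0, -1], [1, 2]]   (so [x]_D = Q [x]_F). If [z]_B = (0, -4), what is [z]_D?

(0, 8)

First [z]_F = P [z]_B = (8, 0).
Then [z]_D = Q [z]_F = (0, 8).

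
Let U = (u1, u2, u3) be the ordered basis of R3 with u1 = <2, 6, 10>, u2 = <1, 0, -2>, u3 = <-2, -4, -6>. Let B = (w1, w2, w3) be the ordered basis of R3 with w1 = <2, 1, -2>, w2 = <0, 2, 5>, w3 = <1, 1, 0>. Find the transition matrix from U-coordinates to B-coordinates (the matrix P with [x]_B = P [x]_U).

[[0, 1, -2], [2, 0, -2], [2, -1, 2]]

Let M have columns uj and N have columns wj. Then for every x, N [x]_B = x = M [x]_U, so P = N^(-1) M.
Since det N = -1, N^(-1) has integer entries; multiplying gives P = [[0, 1, -2], [2, 0, -2], [2, -1, 2]].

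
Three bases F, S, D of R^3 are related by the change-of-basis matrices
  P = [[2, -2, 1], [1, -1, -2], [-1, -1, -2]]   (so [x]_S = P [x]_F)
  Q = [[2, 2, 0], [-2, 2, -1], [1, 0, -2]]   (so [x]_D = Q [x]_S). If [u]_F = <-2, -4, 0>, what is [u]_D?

Composing the changes, [u]_D = Q P [u]_F.
Q P = [[6, -6, -2], [-1, 3, -4], [4, 0, 5]]; applying this to <-2, -4, 0> gives <12, -10, -8>.

<12, -10, -8>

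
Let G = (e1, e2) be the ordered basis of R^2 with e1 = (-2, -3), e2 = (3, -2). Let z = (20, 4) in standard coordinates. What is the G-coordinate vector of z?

Write z = c_1 e1 + c_2 e2 and solve for the c_i.
System: -2c_1 + 3c_2 = 20, -3c_1 - 2c_2 = 4; solving gives c_1 = -4, c_2 = 4.
Check: -4e1 + 4e2 = (20, 4).

(-4, 4)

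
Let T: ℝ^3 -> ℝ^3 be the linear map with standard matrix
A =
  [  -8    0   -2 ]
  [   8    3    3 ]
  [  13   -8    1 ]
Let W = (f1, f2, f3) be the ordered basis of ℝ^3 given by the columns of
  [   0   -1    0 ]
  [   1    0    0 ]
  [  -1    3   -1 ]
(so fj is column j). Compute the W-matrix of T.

With P the matrix whose columns are f1, ..., f3, [T]_W = P^(-1) A P.
Column by column: T(f1) = A f1 = [2, 0, -9]; its W-coordinates [0, -2, 3] give column 1.
Continuing for each basis vector yields [T]_W = [[0, 1, -3], [-2, -2, -2], [3, 3, -2]].

[[0, 1, -3], [-2, -2, -2], [3, 3, -2]]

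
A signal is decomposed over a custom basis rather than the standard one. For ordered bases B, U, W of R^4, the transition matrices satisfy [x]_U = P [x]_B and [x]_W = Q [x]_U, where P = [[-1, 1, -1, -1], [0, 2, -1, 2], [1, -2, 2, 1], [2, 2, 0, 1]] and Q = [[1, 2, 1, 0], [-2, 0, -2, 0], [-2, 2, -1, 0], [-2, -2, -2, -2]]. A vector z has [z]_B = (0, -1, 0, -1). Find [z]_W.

(-7, -2, -9, 12)

Apply P to get U-coordinates (0, -4, 1, -3), then Q to get W-coordinates.
The result is [z]_W = (-7, -2, -9, 12).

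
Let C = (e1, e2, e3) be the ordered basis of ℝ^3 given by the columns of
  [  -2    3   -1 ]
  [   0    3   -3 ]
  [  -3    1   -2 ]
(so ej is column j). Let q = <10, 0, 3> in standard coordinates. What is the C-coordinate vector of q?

<-2, 3, 3>

Write q = c_1 e1 + ... + c_3 e3 and solve for the c_i.
Gaussian elimination on [M | q] yields c = (-2, 3, 3).
Check: -2e1 + 3e2 + 3e3 = <10, 0, 3>.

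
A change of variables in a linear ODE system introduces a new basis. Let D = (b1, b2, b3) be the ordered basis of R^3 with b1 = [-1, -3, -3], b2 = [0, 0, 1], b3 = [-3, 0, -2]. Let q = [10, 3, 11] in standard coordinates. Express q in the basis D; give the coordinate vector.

[-1, 2, -3]

Write q = c_1 b1 + ... + c_3 b3 and solve for the c_i.
Row-reducing the augmented matrix [M | q] gives c = (-1, 2, -3).
Check: -b1 + 2b2 - 3b3 = [10, 3, 11].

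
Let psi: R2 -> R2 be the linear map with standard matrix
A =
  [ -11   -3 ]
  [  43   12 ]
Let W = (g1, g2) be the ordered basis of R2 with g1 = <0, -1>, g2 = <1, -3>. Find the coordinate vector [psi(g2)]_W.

Compute psi(g2) = A g2 = <-2, 7> in standard coordinates.
Then write this in W-coordinates: solve for y in y_1 g1 + y_2 g2 = <-2, 7>.
This gives y = <-1, -2>, which is column 2 of [psi]_W.

<-1, -2>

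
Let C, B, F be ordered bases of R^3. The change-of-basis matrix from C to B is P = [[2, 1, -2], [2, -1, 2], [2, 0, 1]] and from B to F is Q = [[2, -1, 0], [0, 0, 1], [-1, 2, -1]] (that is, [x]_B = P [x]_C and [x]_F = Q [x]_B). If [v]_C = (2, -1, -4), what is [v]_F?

First [v]_B = P [v]_C = (11, -3, 0).
Then [v]_F = Q [v]_B = (25, 0, -17).

(25, 0, -17)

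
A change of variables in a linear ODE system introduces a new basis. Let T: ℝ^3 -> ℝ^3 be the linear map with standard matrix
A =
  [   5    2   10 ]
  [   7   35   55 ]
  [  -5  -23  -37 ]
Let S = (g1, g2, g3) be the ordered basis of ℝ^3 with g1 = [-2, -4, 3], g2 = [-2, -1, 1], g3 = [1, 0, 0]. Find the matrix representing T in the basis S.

[[-2, -2, -2], [-3, 2, 1], [2, -2, 3]]

Let P have columns g1, ..., g3. Then [T]_S = P^(-1) A P.
Here det P = -1, so P^(-1) is integer; computing A P first and then P^(-1)(A P) gives [[-2, -2, -2], [-3, 2, 1], [2, -2, 3]].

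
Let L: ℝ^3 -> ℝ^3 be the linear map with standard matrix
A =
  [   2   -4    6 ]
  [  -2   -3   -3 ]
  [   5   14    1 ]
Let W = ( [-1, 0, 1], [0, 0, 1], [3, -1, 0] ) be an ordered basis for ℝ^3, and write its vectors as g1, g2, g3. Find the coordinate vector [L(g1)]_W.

Compute L(g1) = A g1 = [4, -1, -4] in standard coordinates.
Then write this in W-coordinates: solve for y in y_1 g1 + ... + y_3 g3 = [4, -1, -4].
This gives y = [-1, -3, 1], which is column 1 of [L]_W.

[-1, -3, 1]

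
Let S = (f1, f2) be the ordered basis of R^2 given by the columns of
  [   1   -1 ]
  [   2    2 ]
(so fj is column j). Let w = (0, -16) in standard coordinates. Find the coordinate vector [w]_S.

(-4, -4)

[w]_S is the unique c with M c = w, where M has columns f1, f2.
System: c_1 - c_2 = 0, 2c_1 + 2c_2 = -16; solving gives c_1 = -4, c_2 = -4.
Check: -4f1 - 4f2 = (0, -16).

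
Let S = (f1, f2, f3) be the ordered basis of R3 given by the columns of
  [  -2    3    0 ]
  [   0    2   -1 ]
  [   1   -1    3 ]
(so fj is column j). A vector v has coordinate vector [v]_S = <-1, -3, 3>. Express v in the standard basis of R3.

<-7, -9, 11>

The coordinates say v = -f1 - 3f2 + 3f3; adding the scaled basis vectors gives <-7, -9, 11>.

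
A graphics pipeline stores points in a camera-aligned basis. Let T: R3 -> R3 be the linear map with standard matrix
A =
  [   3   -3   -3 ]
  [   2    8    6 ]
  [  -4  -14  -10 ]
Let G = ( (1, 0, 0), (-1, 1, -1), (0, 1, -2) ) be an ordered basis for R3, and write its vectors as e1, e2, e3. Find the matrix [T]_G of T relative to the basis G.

[[3, -3, 1], [0, 0, -2], [2, 0, -2]]

The j-th column of [T]_G is [T(ej)]_G.
T(e1) = A e1 = (3, 2, -4) = 3e1 + 0·e2 + 2e3, so column 1 is (3, 0, 2).
Repeating for e2, e3 and assembling the columns gives [[3, -3, 1], [0, 0, -2], [2, 0, -2]].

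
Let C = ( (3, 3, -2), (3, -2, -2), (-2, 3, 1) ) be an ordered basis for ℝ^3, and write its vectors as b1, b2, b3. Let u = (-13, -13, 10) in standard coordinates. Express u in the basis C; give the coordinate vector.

[u]_C is the unique c with M c = u, where M has columns b1, ..., b3.
Solving this 3x3 system gives c = (-3, -4, -4).
Check: -3b1 - 4b2 - 4b3 = (-13, -13, 10).

(-3, -4, -4)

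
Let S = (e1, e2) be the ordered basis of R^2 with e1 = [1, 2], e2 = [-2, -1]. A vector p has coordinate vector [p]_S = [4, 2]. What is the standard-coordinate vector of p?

[0, 6]

By definition p = 4e1 + 2e2.
Summing componentwise gives [0, 6].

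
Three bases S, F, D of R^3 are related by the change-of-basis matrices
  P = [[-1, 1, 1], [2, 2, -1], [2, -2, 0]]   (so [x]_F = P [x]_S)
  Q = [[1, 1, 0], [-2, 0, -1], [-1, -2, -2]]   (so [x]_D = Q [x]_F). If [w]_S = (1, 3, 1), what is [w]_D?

(10, -2, -9)

Apply P to get F-coordinates (3, 7, -4), then Q to get D-coordinates.
The result is [w]_D = (10, -2, -9).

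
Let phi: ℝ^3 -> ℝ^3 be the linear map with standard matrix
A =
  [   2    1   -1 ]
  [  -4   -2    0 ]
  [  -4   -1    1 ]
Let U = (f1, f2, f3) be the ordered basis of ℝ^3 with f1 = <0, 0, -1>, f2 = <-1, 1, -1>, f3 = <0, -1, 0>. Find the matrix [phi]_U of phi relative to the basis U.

[[2, -2, -2], [-1, 0, 1], [-1, -2, -1]]

The j-th column of [phi]_U is [phi(fj)]_U.
phi(f1) = A f1 = <1, 0, -1> = 2f1 - f2 - f3, so column 1 is <2, -1, -1>.
Repeating for f2, f3 and assembling the columns gives [[2, -2, -2], [-1, 0, 1], [-1, -2, -1]].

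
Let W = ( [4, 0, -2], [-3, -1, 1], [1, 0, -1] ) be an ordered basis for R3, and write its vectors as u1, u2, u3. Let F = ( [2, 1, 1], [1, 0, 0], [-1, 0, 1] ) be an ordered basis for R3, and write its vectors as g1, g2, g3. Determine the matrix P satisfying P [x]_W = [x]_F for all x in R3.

Let M have columns uj and N have columns gj. Then for every x, N [x]_F = x = M [x]_W, so P = N^(-1) M.
Since det N = -1, N^(-1) has integer entries; multiplying gives P = [[0, -1, 0], [2, 1, 0], [-2, 2, -1]].

[[0, -1, 0], [2, 1, 0], [-2, 2, -1]]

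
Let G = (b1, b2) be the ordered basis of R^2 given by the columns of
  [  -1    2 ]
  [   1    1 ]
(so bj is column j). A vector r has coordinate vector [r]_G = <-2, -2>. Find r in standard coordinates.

<-2, -4>

r = M [r]_G, where M has columns b1, b2.
Carrying out the matrix-vector product, r = <-2, -4>.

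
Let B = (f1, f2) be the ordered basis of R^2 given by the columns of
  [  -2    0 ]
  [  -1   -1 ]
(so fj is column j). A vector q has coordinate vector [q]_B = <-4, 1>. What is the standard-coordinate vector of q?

By definition q = -4f1 + f2.
Summing componentwise gives <8, 3>.

<8, 3>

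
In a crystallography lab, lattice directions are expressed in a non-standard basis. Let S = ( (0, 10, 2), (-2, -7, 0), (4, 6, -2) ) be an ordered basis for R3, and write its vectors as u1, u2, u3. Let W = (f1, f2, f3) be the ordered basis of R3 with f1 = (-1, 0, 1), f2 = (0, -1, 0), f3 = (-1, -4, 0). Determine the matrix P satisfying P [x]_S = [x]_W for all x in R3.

Take x = uj: its S-coordinates are the j-th standard unit vector, so P e_j — column j of P — equals [uj]_W.
u1 = 2f1 - 2f2 - 2f3, giving column 1 = (2, -2, -2); repeating for each j gives P = [[2, 0, -2], [-2, -1, 2], [-2, 2, -2]].

[[2, 0, -2], [-2, -1, 2], [-2, 2, -2]]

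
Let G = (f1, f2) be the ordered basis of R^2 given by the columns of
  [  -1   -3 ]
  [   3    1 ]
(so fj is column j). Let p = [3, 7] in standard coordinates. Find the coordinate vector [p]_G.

[3, -2]

We seek scalars with c_1 f1 + c_2 f2 = p; equivalently solve M c = p where the columns of M are f1, f2.
System: -c_1 - 3c_2 = 3, 3c_1 + c_2 = 7; solving gives c_1 = 3, c_2 = -2.
Check: 3f1 - 2f2 = [3, 7].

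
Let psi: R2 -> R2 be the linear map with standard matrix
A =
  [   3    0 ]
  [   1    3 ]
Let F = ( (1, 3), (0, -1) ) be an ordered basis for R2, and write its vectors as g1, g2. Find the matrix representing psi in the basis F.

The j-th column of [psi]_F is [psi(gj)]_F.
psi(g1) = A g1 = (3, 10) = 3g1 - g2, so column 1 is (3, -1).
Repeating for g2 and assembling the columns gives [[3, 0], [-1, 3]].

[[3, 0], [-1, 3]]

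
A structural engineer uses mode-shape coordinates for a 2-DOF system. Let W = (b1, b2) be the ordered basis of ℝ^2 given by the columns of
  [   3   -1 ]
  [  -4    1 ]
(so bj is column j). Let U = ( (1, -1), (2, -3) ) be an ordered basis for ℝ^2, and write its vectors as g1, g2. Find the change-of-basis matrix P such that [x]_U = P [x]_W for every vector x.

[[1, -1], [1, 0]]

Take x = bj: its W-coordinates are the j-th standard unit vector, so P e_j — column j of P — equals [bj]_U.
b1 = g1 + g2, giving column 1 = (1, 1); repeating for each j gives P = [[1, -1], [1, 0]].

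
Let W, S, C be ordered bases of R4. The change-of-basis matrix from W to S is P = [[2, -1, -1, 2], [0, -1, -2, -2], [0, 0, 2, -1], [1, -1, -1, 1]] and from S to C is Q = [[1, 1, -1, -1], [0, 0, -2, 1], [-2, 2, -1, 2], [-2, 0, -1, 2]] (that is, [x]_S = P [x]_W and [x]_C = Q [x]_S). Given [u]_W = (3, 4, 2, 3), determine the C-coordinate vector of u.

Apply P to get S-coordinates (6, -14, 1, 0), then Q to get C-coordinates.
The result is [u]_C = (-9, -2, -41, -13).

(-9, -2, -41, -13)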